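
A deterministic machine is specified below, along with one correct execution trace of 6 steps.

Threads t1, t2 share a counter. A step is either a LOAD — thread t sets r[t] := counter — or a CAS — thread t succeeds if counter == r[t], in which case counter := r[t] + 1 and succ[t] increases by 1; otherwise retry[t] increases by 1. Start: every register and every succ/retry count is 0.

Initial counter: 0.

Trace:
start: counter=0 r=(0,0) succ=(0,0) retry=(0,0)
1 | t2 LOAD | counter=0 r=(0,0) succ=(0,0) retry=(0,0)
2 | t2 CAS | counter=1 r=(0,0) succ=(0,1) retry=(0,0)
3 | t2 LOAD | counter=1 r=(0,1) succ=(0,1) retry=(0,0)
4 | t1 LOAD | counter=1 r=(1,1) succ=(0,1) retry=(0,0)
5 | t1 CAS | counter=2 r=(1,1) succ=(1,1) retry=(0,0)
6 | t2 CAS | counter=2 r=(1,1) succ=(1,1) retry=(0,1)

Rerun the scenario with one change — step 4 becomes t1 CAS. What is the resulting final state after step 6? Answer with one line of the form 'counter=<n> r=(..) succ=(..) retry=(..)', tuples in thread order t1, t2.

(re-executing from step 4 with the substitution; state before step 4: counter=1 r=(0,1) succ=(0,1) retry=(0,0))
4 | t1 CAS | counter=1 r=(0,1) succ=(0,1) retry=(1,0)
5 | t1 CAS | counter=1 r=(0,1) succ=(0,1) retry=(2,0)
6 | t2 CAS | counter=2 r=(0,1) succ=(0,2) retry=(2,0)

counter=2 r=(0,1) succ=(0,2) retry=(2,0)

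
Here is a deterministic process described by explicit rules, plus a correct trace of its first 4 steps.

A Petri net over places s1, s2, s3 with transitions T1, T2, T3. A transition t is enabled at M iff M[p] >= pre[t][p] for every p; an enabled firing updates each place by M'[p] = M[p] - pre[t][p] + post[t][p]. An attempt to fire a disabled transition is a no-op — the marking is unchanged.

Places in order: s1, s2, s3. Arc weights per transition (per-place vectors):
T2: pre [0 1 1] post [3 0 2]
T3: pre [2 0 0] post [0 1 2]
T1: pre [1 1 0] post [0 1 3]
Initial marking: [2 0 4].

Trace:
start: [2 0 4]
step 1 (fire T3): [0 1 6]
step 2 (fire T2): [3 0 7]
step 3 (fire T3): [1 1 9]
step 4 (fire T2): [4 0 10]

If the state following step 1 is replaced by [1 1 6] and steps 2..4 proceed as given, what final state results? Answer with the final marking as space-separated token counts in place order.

5 0 10

state after step 1 := [1 1 6]
step 2 (fire T2): [4 0 7]
step 3 (fire T3): [2 1 9]
step 4 (fire T2): [5 0 10]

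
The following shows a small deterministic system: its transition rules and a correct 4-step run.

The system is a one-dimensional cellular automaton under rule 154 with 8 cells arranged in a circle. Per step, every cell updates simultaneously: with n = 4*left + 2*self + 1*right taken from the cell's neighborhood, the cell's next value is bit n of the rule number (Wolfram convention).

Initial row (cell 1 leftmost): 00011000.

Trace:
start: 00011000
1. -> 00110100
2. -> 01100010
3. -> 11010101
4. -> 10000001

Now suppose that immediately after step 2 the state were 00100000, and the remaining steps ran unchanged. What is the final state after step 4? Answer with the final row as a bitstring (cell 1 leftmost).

10001000

state after step 2 := 00100000
3. -> 01010000
4. -> 10001000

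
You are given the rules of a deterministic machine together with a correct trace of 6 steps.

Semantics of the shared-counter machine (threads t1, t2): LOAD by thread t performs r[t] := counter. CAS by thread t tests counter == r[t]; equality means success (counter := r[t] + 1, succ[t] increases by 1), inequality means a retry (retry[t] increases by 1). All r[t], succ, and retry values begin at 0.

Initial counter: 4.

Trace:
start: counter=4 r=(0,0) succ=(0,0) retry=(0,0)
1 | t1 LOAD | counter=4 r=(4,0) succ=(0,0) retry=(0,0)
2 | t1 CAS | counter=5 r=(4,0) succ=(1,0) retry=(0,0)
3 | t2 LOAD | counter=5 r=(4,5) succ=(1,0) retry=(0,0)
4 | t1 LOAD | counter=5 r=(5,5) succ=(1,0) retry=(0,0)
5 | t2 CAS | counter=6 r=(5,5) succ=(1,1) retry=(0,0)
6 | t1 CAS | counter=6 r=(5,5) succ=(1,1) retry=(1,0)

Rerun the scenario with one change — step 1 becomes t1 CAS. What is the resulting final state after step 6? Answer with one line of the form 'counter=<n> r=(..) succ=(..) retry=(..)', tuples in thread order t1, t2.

counter=5 r=(4,4) succ=(0,1) retry=(3,0)

(re-executing from step 1 with the substitution; state before step 1: counter=4 r=(0,0) succ=(0,0) retry=(0,0))
1 | t1 CAS | counter=4 r=(0,0) succ=(0,0) retry=(1,0)
2 | t1 CAS | counter=4 r=(0,0) succ=(0,0) retry=(2,0)
3 | t2 LOAD | counter=4 r=(0,4) succ=(0,0) retry=(2,0)
4 | t1 LOAD | counter=4 r=(4,4) succ=(0,0) retry=(2,0)
5 | t2 CAS | counter=5 r=(4,4) succ=(0,1) retry=(2,0)
6 | t1 CAS | counter=5 r=(4,4) succ=(0,1) retry=(3,0)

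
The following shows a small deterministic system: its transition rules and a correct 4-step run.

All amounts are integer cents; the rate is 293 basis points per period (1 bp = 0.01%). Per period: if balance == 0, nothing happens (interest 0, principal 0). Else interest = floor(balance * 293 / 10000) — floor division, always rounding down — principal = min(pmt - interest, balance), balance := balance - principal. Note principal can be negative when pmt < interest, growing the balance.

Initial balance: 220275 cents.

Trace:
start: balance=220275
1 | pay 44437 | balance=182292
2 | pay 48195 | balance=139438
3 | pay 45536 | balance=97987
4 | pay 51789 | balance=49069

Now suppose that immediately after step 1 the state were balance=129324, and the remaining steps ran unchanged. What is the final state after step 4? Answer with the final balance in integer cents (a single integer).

state after step 1 := balance=129324
2 | pay 48195 | balance=84918
3 | pay 45536 | balance=41870
4 | pay 51789 | balance=0

0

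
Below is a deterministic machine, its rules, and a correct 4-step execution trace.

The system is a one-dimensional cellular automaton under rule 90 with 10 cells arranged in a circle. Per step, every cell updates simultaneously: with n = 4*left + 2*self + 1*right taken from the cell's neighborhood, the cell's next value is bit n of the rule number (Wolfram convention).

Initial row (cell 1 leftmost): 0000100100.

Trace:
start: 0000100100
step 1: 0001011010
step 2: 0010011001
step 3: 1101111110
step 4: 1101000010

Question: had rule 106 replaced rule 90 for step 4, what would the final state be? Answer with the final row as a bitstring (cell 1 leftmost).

(re-executing step 4 under rule 106; state before step 4: 1101111110)
step 4: 1111000011

1111000011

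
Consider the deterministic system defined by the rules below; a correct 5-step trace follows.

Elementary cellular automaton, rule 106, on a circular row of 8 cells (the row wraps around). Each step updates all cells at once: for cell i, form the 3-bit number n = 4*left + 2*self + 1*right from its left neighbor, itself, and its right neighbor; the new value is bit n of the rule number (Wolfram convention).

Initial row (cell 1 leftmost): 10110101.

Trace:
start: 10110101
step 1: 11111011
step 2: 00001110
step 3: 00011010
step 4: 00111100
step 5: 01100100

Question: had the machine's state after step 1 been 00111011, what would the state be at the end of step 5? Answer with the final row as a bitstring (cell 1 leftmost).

state after step 1 := 00111011
step 2: 01101111
step 3: 11111001
step 4: 00001011
step 5: 00010111

00010111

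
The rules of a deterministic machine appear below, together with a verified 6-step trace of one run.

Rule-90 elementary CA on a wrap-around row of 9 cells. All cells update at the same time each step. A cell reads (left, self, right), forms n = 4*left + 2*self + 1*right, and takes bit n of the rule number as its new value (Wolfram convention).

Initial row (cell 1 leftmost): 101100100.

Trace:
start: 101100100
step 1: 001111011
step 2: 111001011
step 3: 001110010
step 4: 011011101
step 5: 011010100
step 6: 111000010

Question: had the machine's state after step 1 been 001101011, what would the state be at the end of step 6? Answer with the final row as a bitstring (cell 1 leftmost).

state after step 1 := 001101011
step 2: 111100011
step 3: 000110110
step 4: 001110111
step 5: 111010101
step 6: 001000001

001000001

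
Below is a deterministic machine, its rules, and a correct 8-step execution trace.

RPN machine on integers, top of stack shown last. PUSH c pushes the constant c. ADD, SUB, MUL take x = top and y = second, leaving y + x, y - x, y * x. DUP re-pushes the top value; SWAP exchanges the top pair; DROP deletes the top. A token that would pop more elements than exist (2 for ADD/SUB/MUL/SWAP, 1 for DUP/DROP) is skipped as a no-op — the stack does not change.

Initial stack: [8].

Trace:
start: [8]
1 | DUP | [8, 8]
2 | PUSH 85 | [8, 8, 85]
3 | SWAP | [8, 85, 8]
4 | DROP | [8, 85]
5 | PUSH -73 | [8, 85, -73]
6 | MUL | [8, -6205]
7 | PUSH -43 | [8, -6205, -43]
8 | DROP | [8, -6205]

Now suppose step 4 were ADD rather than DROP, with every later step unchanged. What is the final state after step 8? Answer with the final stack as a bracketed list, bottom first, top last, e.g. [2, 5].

(re-executing from step 4 with the substitution; state before step 4: [8, 85, 8])
4 | ADD | [8, 93]
5 | PUSH -73 | [8, 93, -73]
6 | MUL | [8, -6789]
7 | PUSH -43 | [8, -6789, -43]
8 | DROP | [8, -6789]

[8, -6789]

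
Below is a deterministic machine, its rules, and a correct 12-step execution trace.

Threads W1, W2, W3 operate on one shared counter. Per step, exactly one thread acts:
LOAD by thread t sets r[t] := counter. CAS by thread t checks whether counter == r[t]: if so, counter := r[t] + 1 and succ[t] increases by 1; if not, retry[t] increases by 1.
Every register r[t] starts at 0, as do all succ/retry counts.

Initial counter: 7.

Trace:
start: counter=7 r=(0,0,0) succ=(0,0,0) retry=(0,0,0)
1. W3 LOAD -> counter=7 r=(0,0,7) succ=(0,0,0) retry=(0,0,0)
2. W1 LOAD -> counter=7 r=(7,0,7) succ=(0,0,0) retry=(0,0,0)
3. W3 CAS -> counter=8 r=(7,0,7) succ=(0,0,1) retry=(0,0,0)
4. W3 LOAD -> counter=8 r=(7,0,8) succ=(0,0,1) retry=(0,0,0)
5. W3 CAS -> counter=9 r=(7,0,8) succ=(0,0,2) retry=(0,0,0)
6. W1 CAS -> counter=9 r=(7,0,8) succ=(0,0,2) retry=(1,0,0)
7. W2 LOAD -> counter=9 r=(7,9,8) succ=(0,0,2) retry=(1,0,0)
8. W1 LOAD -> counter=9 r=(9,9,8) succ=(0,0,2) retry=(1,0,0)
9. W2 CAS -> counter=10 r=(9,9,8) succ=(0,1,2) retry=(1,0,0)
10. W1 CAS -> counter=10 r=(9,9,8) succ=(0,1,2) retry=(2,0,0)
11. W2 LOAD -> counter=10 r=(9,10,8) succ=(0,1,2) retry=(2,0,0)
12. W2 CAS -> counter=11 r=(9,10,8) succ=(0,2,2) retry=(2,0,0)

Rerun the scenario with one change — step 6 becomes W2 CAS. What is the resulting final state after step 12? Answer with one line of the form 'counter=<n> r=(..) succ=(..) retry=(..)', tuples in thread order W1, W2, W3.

(re-executing from step 6 with the substitution; state before step 6: counter=9 r=(7,0,8) succ=(0,0,2) retry=(0,0,0))
6. W2 CAS -> counter=9 r=(7,0,8) succ=(0,0,2) retry=(0,1,0)
7. W2 LOAD -> counter=9 r=(7,9,8) succ=(0,0,2) retry=(0,1,0)
8. W1 LOAD -> counter=9 r=(9,9,8) succ=(0,0,2) retry=(0,1,0)
9. W2 CAS -> counter=10 r=(9,9,8) succ=(0,1,2) retry=(0,1,0)
10. W1 CAS -> counter=10 r=(9,9,8) succ=(0,1,2) retry=(1,1,0)
11. W2 LOAD -> counter=10 r=(9,10,8) succ=(0,1,2) retry=(1,1,0)
12. W2 CAS -> counter=11 r=(9,10,8) succ=(0,2,2) retry=(1,1,0)

counter=11 r=(9,10,8) succ=(0,2,2) retry=(1,1,0)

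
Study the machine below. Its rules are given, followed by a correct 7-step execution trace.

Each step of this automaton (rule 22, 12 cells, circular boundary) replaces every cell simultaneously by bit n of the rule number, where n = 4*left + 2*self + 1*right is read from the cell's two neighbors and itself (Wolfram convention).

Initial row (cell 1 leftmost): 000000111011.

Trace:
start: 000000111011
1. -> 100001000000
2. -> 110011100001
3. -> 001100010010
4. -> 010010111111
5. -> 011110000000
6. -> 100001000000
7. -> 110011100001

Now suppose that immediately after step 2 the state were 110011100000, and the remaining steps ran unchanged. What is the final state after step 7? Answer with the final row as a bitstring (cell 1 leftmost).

111011100000

state after step 2 := 110011100000
3. -> 001100010001
4. -> 110010111011
5. -> 001110000000
6. -> 010001000000
7. -> 111011100000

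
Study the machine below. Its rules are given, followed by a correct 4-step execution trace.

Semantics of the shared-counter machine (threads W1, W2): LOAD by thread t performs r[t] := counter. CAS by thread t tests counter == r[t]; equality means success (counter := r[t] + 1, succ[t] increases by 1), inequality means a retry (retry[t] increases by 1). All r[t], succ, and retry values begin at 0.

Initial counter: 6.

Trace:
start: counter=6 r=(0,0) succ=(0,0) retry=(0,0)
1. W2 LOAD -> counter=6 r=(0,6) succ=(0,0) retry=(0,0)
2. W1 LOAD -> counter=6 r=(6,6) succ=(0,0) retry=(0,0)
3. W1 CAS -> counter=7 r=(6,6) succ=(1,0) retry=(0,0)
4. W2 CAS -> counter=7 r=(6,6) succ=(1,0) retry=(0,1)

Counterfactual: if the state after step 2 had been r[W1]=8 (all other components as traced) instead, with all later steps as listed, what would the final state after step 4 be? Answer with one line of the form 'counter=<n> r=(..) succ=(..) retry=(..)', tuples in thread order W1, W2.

counter=7 r=(8,6) succ=(0,1) retry=(1,0)

state after step 2 := counter=6 r=(8,6) succ=(0,0) retry=(0,0)
3. W1 CAS -> counter=6 r=(8,6) succ=(0,0) retry=(1,0)
4. W2 CAS -> counter=7 r=(8,6) succ=(0,1) retry=(1,0)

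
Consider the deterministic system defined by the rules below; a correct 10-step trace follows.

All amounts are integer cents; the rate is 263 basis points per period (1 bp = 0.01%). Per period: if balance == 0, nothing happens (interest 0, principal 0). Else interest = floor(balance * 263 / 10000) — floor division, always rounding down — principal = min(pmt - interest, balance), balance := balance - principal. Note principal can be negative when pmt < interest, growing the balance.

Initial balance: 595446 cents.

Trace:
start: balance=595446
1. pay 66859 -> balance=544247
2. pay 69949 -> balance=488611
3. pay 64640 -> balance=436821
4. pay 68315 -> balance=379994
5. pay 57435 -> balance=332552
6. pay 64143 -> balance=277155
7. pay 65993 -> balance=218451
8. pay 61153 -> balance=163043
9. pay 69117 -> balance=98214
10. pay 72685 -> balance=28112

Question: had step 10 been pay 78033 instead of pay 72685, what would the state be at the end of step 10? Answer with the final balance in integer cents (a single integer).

(re-executing from step 10 with the substitution; state before step 10: balance=98214)
10. pay 78033 -> balance=22764

22764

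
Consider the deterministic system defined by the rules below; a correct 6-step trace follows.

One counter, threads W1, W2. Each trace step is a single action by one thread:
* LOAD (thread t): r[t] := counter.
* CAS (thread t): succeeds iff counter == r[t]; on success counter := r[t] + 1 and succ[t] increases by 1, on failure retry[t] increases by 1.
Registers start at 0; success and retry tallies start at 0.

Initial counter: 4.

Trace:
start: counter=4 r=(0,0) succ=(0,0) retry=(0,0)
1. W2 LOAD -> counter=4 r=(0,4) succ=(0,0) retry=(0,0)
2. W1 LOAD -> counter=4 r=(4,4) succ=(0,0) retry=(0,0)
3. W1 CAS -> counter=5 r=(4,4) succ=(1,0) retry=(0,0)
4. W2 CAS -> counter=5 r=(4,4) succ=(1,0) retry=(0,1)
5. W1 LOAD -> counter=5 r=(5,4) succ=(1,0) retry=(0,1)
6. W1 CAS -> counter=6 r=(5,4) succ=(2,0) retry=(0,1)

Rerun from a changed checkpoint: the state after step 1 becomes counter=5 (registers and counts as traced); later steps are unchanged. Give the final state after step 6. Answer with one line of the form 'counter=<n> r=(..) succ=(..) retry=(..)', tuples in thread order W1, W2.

counter=7 r=(6,4) succ=(2,0) retry=(0,1)

state after step 1 := counter=5 r=(0,4) succ=(0,0) retry=(0,0)
2. W1 LOAD -> counter=5 r=(5,4) succ=(0,0) retry=(0,0)
3. W1 CAS -> counter=6 r=(5,4) succ=(1,0) retry=(0,0)
4. W2 CAS -> counter=6 r=(5,4) succ=(1,0) retry=(0,1)
5. W1 LOAD -> counter=6 r=(6,4) succ=(1,0) retry=(0,1)
6. W1 CAS -> counter=7 r=(6,4) succ=(2,0) retry=(0,1)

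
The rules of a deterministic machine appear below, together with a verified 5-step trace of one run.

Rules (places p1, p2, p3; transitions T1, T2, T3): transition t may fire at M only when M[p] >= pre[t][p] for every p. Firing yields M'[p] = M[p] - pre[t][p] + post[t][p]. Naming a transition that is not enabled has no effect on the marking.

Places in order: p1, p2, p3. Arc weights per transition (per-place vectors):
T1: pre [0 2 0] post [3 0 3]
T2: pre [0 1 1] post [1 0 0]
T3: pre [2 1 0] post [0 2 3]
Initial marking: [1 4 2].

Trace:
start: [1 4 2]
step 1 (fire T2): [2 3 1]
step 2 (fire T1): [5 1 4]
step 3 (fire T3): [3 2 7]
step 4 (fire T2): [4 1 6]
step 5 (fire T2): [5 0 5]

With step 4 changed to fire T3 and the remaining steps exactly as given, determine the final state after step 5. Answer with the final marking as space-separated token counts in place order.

2 2 9

(re-executing from step 4 with the substitution; state before step 4: [3 2 7])
step 4 (fire T3): [1 3 10]
step 5 (fire T2): [2 2 9]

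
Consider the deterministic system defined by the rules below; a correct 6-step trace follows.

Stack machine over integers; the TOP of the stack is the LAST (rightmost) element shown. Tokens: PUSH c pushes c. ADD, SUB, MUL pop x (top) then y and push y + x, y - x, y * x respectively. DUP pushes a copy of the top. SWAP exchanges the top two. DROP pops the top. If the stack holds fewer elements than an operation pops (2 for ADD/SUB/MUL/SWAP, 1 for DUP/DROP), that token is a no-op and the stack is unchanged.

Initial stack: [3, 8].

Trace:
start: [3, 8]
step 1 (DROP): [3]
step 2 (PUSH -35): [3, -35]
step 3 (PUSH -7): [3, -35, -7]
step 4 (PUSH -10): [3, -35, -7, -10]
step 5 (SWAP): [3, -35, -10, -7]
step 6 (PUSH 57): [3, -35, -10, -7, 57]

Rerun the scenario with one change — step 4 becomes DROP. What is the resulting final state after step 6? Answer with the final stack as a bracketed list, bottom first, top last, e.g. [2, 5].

[-35, 3, 57]

(re-executing from step 4 with the substitution; state before step 4: [3, -35, -7])
step 4 (DROP): [3, -35]
step 5 (SWAP): [-35, 3]
step 6 (PUSH 57): [-35, 3, 57]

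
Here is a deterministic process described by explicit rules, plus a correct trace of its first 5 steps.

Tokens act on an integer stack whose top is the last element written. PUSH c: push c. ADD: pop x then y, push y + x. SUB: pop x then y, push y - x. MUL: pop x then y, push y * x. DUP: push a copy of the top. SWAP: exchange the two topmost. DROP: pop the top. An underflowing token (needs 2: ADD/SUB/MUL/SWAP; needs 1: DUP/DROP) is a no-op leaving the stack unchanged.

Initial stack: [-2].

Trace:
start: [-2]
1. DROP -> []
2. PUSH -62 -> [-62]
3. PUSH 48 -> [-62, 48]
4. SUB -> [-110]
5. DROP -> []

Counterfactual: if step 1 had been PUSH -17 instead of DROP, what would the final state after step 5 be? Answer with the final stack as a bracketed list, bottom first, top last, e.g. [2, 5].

(re-executing from step 1 with the substitution; state before step 1: [-2])
1. PUSH -17 -> [-2, -17]
2. PUSH -62 -> [-2, -17, -62]
3. PUSH 48 -> [-2, -17, -62, 48]
4. SUB -> [-2, -17, -110]
5. DROP -> [-2, -17]

[-2, -17]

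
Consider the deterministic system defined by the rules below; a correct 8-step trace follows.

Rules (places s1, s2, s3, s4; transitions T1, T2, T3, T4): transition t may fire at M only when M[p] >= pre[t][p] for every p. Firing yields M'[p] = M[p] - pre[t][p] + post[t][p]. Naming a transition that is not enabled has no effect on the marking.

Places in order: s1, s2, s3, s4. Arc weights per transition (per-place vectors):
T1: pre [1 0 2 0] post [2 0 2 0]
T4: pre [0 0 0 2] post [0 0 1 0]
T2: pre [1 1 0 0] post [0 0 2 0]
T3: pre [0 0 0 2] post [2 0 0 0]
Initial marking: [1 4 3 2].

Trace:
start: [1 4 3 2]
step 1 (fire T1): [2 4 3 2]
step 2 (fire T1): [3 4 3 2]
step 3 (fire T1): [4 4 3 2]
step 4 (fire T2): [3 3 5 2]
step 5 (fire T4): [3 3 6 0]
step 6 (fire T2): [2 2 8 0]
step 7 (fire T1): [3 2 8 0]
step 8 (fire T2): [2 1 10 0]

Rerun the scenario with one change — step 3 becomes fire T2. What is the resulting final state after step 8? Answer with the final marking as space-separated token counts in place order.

(re-executing from step 3 with the substitution; state before step 3: [3 4 3 2])
step 3 (fire T2): [2 3 5 2]
step 4 (fire T2): [1 2 7 2]
step 5 (fire T4): [1 2 8 0]
step 6 (fire T2): [0 1 10 0]
step 7 (fire T1): [0 1 10 0]
step 8 (fire T2): [0 1 10 0]

0 1 10 0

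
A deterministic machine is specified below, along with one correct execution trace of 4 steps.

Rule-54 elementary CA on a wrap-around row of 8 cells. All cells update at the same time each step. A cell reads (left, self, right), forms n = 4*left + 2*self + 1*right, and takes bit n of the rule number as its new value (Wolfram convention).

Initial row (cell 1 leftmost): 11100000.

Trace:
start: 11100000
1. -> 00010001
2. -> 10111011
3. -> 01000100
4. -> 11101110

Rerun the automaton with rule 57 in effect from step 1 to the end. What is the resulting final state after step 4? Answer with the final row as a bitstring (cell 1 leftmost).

(re-executing steps 1..4 under rule 57; state before step 1: 11100000)
1. -> 10011110
2. -> 01010001
3. -> 10101100
4. -> 01011010

01011010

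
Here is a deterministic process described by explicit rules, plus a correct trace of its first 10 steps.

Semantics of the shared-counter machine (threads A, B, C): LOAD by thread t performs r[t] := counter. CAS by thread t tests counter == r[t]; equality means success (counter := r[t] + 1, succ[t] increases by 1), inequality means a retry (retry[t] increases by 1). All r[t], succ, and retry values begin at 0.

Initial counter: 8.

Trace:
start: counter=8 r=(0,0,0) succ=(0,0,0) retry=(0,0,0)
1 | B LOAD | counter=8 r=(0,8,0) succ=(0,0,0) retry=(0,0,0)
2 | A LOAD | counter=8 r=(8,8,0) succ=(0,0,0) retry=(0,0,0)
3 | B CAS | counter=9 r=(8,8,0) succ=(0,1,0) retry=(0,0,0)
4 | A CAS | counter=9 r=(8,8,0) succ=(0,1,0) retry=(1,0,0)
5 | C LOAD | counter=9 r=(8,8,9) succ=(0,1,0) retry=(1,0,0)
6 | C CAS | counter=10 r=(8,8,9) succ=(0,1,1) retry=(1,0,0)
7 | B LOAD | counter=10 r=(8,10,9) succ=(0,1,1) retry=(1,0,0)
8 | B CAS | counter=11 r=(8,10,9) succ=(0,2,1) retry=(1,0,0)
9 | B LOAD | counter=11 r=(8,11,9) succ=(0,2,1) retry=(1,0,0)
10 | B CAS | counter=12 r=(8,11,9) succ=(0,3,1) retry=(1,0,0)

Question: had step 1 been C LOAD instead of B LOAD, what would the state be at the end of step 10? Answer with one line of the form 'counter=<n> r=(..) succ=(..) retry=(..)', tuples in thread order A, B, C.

(re-executing from step 1 with the substitution; state before step 1: counter=8 r=(0,0,0) succ=(0,0,0) retry=(0,0,0))
1 | C LOAD | counter=8 r=(0,0,8) succ=(0,0,0) retry=(0,0,0)
2 | A LOAD | counter=8 r=(8,0,8) succ=(0,0,0) retry=(0,0,0)
3 | B CAS | counter=8 r=(8,0,8) succ=(0,0,0) retry=(0,1,0)
4 | A CAS | counter=9 r=(8,0,8) succ=(1,0,0) retry=(0,1,0)
5 | C LOAD | counter=9 r=(8,0,9) succ=(1,0,0) retry=(0,1,0)
6 | C CAS | counter=10 r=(8,0,9) succ=(1,0,1) retry=(0,1,0)
7 | B LOAD | counter=10 r=(8,10,9) succ=(1,0,1) retry=(0,1,0)
8 | B CAS | counter=11 r=(8,10,9) succ=(1,1,1) retry=(0,1,0)
9 | B LOAD | counter=11 r=(8,11,9) succ=(1,1,1) retry=(0,1,0)
10 | B CAS | counter=12 r=(8,11,9) succ=(1,2,1) retry=(0,1,0)

counter=12 r=(8,11,9) succ=(1,2,1) retry=(0,1,0)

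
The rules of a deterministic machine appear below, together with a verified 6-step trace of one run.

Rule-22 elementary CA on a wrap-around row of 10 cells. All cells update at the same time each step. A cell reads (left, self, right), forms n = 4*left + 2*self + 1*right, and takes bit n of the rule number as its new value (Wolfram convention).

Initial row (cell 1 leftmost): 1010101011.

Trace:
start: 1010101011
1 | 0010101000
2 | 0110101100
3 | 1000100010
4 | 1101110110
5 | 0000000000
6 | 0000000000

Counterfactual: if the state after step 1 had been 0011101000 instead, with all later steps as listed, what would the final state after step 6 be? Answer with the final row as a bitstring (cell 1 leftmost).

state after step 1 := 0011101000
2 | 0100001100
3 | 1110010010
4 | 0001111110
5 | 0010000001
6 | 1111000011

1111000011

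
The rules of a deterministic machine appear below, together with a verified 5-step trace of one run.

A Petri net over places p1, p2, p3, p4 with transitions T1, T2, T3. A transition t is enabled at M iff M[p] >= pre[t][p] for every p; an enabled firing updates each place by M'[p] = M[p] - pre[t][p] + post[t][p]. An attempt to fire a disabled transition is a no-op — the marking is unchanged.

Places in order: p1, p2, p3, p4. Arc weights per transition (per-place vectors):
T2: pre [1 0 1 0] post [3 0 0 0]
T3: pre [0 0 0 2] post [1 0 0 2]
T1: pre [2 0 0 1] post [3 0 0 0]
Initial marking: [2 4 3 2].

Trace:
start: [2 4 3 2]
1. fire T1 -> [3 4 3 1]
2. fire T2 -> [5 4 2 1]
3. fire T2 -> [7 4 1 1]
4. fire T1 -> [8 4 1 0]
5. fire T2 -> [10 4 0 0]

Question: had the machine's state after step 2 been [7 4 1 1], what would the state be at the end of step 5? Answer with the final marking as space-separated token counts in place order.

10 4 0 0

state after step 2 := [7 4 1 1]
3. fire T2 -> [9 4 0 1]
4. fire T1 -> [10 4 0 0]
5. fire T2 -> [10 4 0 0]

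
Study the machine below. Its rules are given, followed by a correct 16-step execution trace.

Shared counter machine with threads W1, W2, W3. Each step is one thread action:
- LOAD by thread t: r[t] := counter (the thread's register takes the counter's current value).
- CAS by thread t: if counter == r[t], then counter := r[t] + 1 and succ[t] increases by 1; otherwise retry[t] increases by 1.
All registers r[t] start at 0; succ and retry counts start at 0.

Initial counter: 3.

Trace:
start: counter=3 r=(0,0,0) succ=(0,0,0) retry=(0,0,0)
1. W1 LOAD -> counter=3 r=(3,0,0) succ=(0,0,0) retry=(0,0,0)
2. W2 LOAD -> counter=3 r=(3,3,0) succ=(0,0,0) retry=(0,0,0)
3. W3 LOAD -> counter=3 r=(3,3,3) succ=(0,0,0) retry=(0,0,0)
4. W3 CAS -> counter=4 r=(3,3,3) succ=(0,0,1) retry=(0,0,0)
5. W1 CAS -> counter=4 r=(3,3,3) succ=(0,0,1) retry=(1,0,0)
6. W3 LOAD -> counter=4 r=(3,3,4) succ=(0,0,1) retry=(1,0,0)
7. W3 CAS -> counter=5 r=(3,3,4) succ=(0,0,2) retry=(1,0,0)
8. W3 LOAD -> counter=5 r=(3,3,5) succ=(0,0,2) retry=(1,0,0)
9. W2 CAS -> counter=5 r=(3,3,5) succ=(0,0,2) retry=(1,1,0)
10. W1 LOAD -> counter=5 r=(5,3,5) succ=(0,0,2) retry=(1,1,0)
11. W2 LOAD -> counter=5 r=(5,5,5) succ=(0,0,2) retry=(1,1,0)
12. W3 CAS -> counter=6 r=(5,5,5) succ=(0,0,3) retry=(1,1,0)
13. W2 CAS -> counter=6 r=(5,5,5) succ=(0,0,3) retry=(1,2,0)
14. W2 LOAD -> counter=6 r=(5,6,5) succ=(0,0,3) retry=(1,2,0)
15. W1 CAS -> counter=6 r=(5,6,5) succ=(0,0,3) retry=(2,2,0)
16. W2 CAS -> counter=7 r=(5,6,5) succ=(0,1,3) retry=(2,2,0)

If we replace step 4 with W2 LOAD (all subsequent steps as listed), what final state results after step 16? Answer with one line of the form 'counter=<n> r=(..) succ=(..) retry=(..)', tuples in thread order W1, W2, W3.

(re-executing from step 4 with the substitution; state before step 4: counter=3 r=(3,3,3) succ=(0,0,0) retry=(0,0,0))
4. W2 LOAD -> counter=3 r=(3,3,3) succ=(0,0,0) retry=(0,0,0)
5. W1 CAS -> counter=4 r=(3,3,3) succ=(1,0,0) retry=(0,0,0)
6. W3 LOAD -> counter=4 r=(3,3,4) succ=(1,0,0) retry=(0,0,0)
7. W3 CAS -> counter=5 r=(3,3,4) succ=(1,0,1) retry=(0,0,0)
8. W3 LOAD -> counter=5 r=(3,3,5) succ=(1,0,1) retry=(0,0,0)
9. W2 CAS -> counter=5 r=(3,3,5) succ=(1,0,1) retry=(0,1,0)
10. W1 LOAD -> counter=5 r=(5,3,5) succ=(1,0,1) retry=(0,1,0)
11. W2 LOAD -> counter=5 r=(5,5,5) succ=(1,0,1) retry=(0,1,0)
12. W3 CAS -> counter=6 r=(5,5,5) succ=(1,0,2) retry=(0,1,0)
13. W2 CAS -> counter=6 r=(5,5,5) succ=(1,0,2) retry=(0,2,0)
14. W2 LOAD -> counter=6 r=(5,6,5) succ=(1,0,2) retry=(0,2,0)
15. W1 CAS -> counter=6 r=(5,6,5) succ=(1,0,2) retry=(1,2,0)
16. W2 CAS -> counter=7 r=(5,6,5) succ=(1,1,2) retry=(1,2,0)

counter=7 r=(5,6,5) succ=(1,1,2) retry=(1,2,0)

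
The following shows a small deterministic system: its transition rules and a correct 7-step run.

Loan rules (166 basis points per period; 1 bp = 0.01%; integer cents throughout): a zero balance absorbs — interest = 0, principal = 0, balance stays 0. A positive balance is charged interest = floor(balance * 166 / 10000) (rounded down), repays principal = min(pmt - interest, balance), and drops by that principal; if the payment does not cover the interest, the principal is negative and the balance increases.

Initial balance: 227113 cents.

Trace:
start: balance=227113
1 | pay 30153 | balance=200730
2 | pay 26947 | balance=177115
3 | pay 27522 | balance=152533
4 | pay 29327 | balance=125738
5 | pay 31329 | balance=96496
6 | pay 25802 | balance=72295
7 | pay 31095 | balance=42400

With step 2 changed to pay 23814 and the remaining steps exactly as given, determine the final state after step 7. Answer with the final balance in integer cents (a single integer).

45800

(re-executing from step 2 with the substitution; state before step 2: balance=200730)
2 | pay 23814 | balance=180248
3 | pay 27522 | balance=155718
4 | pay 29327 | balance=128975
5 | pay 31329 | balance=99786
6 | pay 25802 | balance=75640
7 | pay 31095 | balance=45800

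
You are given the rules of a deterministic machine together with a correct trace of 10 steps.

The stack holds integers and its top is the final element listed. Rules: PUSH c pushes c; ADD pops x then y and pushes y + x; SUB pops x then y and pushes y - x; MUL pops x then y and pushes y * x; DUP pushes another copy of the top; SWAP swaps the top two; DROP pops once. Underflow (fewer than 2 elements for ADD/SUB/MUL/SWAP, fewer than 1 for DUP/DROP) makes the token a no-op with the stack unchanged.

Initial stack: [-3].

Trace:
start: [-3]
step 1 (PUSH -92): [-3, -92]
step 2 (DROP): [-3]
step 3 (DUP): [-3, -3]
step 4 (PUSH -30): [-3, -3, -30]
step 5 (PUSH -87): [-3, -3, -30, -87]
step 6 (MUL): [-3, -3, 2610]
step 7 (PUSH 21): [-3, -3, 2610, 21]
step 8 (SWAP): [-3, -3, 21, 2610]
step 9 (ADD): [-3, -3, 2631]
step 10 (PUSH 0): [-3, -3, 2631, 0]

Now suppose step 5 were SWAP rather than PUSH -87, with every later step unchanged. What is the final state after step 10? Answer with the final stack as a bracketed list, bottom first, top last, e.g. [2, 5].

(re-executing from step 5 with the substitution; state before step 5: [-3, -3, -30])
step 5 (SWAP): [-3, -30, -3]
step 6 (MUL): [-3, 90]
step 7 (PUSH 21): [-3, 90, 21]
step 8 (SWAP): [-3, 21, 90]
step 9 (ADD): [-3, 111]
step 10 (PUSH 0): [-3, 111, 0]

[-3, 111, 0]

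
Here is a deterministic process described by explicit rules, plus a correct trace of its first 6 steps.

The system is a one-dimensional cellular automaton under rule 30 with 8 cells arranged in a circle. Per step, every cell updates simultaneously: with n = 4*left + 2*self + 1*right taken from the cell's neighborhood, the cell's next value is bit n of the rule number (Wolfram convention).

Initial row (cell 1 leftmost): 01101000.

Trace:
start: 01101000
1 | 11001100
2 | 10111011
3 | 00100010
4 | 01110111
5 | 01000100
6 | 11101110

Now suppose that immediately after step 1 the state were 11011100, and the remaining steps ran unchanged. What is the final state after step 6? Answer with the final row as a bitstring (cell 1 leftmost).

11110110

state after step 1 := 11011100
2 | 10010011
3 | 01111110
4 | 11000001
5 | 00100011
6 | 11110110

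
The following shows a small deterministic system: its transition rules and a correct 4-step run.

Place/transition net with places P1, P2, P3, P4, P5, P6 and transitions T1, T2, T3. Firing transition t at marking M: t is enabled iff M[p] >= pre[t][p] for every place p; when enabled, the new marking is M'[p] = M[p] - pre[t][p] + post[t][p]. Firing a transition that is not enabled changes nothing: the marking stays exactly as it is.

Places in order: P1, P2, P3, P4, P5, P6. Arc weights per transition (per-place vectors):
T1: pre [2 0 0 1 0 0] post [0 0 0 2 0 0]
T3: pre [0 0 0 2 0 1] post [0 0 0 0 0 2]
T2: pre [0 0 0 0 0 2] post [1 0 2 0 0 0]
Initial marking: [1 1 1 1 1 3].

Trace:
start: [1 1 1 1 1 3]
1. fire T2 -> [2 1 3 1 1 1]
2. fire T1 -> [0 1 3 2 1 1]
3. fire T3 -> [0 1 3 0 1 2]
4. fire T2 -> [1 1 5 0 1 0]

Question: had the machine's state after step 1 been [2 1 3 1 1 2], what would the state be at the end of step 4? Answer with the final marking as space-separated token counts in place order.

state after step 1 := [2 1 3 1 1 2]
2. fire T1 -> [0 1 3 2 1 2]
3. fire T3 -> [0 1 3 0 1 3]
4. fire T2 -> [1 1 5 0 1 1]

1 1 5 0 1 1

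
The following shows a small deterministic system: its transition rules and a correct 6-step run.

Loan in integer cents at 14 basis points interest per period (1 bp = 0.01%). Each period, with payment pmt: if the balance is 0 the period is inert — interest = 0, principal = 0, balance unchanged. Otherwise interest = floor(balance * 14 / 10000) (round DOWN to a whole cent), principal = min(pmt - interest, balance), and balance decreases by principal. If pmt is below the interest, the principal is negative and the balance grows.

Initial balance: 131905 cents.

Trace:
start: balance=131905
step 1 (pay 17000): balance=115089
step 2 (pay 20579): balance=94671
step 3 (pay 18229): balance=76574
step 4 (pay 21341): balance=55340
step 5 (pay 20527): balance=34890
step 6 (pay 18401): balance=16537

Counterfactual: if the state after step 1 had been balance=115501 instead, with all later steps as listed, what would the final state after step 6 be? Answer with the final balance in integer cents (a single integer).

16952

state after step 1 := balance=115501
step 2 (pay 20579): balance=95083
step 3 (pay 18229): balance=76987
step 4 (pay 21341): balance=55753
step 5 (pay 20527): balance=35304
step 6 (pay 18401): balance=16952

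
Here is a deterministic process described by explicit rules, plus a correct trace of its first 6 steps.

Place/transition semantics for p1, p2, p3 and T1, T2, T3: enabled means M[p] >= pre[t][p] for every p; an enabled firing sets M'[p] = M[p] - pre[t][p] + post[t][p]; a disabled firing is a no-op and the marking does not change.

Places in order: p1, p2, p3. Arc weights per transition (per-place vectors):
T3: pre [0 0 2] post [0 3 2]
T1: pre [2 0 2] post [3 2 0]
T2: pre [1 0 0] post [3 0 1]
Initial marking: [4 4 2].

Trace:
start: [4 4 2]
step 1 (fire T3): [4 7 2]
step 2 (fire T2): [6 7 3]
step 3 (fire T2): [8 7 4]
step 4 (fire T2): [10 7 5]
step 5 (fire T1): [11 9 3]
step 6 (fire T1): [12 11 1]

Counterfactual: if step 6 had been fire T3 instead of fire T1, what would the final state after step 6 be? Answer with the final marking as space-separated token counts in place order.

(re-executing from step 6 with the substitution; state before step 6: [11 9 3])
step 6 (fire T3): [11 12 3]

11 12 3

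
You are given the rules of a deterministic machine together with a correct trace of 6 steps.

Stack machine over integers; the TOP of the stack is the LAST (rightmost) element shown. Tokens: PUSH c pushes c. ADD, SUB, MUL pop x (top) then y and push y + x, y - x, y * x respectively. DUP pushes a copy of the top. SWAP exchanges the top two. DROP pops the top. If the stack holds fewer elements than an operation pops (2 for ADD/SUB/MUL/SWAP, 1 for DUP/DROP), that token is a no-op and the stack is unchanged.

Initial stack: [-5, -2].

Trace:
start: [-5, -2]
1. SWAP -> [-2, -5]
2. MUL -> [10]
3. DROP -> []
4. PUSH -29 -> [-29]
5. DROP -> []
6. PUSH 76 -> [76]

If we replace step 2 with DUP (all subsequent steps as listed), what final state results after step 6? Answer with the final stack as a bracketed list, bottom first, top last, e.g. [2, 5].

[-2, -5, 76]

(re-executing from step 2 with the substitution; state before step 2: [-2, -5])
2. DUP -> [-2, -5, -5]
3. DROP -> [-2, -5]
4. PUSH -29 -> [-2, -5, -29]
5. DROP -> [-2, -5]
6. PUSH 76 -> [-2, -5, 76]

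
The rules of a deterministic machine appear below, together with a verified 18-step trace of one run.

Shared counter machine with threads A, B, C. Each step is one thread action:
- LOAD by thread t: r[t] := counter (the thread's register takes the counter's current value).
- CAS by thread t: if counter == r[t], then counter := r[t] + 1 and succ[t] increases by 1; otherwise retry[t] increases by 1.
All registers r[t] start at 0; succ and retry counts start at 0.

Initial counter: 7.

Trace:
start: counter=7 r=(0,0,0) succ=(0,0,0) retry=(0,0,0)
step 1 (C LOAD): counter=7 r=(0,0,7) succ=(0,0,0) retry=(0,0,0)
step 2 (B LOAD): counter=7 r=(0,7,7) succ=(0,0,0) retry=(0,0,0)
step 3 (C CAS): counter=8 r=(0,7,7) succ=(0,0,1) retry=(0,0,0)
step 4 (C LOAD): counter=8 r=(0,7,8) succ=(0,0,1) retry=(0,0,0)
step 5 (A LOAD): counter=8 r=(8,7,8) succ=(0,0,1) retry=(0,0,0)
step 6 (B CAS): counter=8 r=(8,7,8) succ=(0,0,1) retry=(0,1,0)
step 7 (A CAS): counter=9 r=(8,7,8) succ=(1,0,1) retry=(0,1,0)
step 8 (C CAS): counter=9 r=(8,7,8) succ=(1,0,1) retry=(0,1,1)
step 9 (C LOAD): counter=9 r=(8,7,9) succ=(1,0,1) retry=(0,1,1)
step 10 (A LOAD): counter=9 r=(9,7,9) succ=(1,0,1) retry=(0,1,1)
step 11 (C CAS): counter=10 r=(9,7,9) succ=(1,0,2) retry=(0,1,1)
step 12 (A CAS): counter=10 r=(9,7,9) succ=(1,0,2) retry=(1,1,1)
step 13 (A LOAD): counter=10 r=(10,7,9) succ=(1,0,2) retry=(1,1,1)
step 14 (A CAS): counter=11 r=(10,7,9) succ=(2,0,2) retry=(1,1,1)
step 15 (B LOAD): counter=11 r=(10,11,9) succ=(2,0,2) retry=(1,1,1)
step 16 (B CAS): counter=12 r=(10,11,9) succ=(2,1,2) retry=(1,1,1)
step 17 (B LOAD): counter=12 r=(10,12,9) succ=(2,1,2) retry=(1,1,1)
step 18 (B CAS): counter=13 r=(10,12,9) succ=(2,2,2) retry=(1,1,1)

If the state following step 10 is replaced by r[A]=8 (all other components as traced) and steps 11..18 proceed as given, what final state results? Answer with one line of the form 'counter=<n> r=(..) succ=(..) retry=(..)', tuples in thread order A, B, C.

counter=13 r=(10,12,9) succ=(2,2,2) retry=(1,1,1)

state after step 10 := counter=9 r=(8,7,9) succ=(1,0,1) retry=(0,1,1)
step 11 (C CAS): counter=10 r=(8,7,9) succ=(1,0,2) retry=(0,1,1)
step 12 (A CAS): counter=10 r=(8,7,9) succ=(1,0,2) retry=(1,1,1)
step 13 (A LOAD): counter=10 r=(10,7,9) succ=(1,0,2) retry=(1,1,1)
step 14 (A CAS): counter=11 r=(10,7,9) succ=(2,0,2) retry=(1,1,1)
step 15 (B LOAD): counter=11 r=(10,11,9) succ=(2,0,2) retry=(1,1,1)
step 16 (B CAS): counter=12 r=(10,11,9) succ=(2,1,2) retry=(1,1,1)
step 17 (B LOAD): counter=12 r=(10,12,9) succ=(2,1,2) retry=(1,1,1)
step 18 (B CAS): counter=13 r=(10,12,9) succ=(2,2,2) retry=(1,1,1)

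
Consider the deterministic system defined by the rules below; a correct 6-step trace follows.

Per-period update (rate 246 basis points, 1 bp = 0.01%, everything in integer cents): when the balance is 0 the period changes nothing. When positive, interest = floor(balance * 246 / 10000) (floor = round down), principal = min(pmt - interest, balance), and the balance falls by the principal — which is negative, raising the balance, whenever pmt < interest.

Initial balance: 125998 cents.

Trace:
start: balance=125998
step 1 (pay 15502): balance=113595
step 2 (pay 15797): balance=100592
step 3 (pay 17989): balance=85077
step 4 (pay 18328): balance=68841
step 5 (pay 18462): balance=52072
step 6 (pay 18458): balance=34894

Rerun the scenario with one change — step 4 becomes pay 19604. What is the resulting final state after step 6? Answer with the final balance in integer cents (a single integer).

33555

(re-executing from step 4 with the substitution; state before step 4: balance=85077)
step 4 (pay 19604): balance=67565
step 5 (pay 18462): balance=50765
step 6 (pay 18458): balance=33555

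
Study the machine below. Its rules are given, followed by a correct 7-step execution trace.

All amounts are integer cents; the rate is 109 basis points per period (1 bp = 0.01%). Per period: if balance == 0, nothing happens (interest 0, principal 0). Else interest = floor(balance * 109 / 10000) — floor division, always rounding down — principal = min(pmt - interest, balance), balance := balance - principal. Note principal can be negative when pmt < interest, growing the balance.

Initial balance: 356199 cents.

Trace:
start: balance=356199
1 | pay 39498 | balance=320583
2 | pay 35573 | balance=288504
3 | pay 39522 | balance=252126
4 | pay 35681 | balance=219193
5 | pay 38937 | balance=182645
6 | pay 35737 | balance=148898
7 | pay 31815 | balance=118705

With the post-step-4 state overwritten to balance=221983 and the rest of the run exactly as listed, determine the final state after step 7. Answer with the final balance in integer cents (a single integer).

121588

state after step 4 := balance=221983
5 | pay 38937 | balance=185465
6 | pay 35737 | balance=151749
7 | pay 31815 | balance=121588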